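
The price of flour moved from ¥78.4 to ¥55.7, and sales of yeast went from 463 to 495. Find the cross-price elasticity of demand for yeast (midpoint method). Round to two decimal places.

ΔQ_x = 495 − 463 = 32; ΔP_y = 55.7 − 78.4 = -22.7.
Midpoints: P̄_y = 67.05, Q̄_x = 479.0.
ε_xy = (ΔQ_x/ΔP_y)(P̄_y/Q̄_x) = (32/-22.7)(67.05/479.0).

-0.20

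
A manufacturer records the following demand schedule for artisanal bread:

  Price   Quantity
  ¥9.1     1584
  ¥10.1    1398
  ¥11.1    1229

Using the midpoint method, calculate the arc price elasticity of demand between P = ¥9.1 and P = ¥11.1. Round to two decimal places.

-1.27

At P = 9.1, Q = 1584; at P = 11.1, Q = 1229.
ΔQ = -355, ΔP = 2.0. Midpoints: P̄ = 10.10, Q̄ = 1406.5.
ε = (ΔQ/ΔP)(P̄/Q̄) = (-355/2.0)(10.10/1406.5).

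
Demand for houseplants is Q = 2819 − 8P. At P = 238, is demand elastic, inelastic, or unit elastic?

Q = 915, dQ/dP = -8.
ε = (dQ/dP)(P/Q) ≈ -2.081.
|ε| = 2.08 > 1.

elastic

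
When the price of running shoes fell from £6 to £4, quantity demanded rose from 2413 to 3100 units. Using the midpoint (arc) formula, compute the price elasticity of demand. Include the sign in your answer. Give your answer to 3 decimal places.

ΔQ = 3100 − 2413 = 687; ΔP = 4 − 6 = -2.
Midpoints: P̄ = 5.00, Q̄ = 2756.5.
ε = (ΔQ/ΔP)(P̄/Q̄) = (687/-2)(5.00/2756.5).

-0.623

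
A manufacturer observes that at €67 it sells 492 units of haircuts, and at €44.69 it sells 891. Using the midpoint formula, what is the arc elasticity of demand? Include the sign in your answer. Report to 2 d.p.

ΔQ = 891 − 492 = 399; ΔP = 44.69 − 67 = -22.31.
Midpoints: P̄ = 55.84, Q̄ = 691.5.
ε = (ΔQ/ΔP)(P̄/Q̄) = (399/-22.31)(55.84/691.5).

-1.44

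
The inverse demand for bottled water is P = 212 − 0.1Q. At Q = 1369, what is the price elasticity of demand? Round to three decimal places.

-0.549

At Q = 1369, P = 212 − 0.1(1369) = 75.10.
dP/dQ = −0.1, so dQ/dP = 1/(−0.1) = -10.000.
ε = (dQ/dP)(P/Q) = (-10.000)(75.10/1369).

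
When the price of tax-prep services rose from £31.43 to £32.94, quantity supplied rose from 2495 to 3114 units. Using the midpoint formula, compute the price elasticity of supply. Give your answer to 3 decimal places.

4.704

ΔQ = 3114 − 2495 = 619; ΔP = 32.94 − 31.43 = 1.51.
Midpoints: P̄ = 32.19, Q̄ = 2804.5.
ε_s = (ΔQ/ΔP)(P̄/Q̄) = (619/1.51)(32.19/2804.5).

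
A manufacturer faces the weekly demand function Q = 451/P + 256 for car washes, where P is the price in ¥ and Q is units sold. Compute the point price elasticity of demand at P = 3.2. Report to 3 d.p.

-0.355

At P = 3.2, Q = 396.938.
dQ/dP = −451/P² = -44.043.
ε = (dQ/dP)(P/Q) = (-44.043)(3.2/396.938).
|ε| < 1, so demand is inelastic at this price.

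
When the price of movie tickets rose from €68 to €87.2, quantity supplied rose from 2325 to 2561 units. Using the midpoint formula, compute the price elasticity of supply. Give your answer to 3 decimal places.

ΔQ = 2561 − 2325 = 236; ΔP = 87.2 − 68 = 19.2.
Midpoints: P̄ = 77.60, Q̄ = 2443.0.
ε_s = (ΔQ/ΔP)(P̄/Q̄) = (236/19.2)(77.60/2443.0).

0.390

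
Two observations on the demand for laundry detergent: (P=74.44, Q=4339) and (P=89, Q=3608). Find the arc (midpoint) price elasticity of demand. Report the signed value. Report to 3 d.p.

-1.033

ΔQ = 3608 − 4339 = -731; ΔP = 89 − 74.44 = 14.56.
Midpoints: P̄ = 81.72, Q̄ = 3973.5.
ε = (ΔQ/ΔP)(P̄/Q̄) = (-731/14.56)(81.72/3973.5).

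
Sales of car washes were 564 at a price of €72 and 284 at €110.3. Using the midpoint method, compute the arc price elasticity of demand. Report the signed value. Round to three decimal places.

-1.572

ΔQ = 284 − 564 = -280; ΔP = 110.3 − 72 = 38.3.
Midpoints: P̄ = 91.15, Q̄ = 424.0.
ε = (ΔQ/ΔP)(P̄/Q̄) = (-280/38.3)(91.15/424.0).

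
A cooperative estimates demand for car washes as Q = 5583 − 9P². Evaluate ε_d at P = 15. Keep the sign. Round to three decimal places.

-1.138

At P = 15, Q = 3558.
dQ/dP = −18P = -270.
ε = (dQ/dP)(P/Q) = (-270)(15/3558).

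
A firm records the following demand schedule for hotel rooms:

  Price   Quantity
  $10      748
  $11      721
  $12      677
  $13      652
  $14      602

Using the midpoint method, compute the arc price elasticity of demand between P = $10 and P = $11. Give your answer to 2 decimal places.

At P = 10, Q = 748; at P = 11, Q = 721.
ΔQ = -27, ΔP = 1. Midpoints: P̄ = 10.50, Q̄ = 734.5.
ε = (ΔQ/ΔP)(P̄/Q̄) = (-27/1)(10.50/734.5).

-0.39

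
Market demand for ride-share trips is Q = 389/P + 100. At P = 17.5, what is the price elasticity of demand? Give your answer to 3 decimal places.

-0.182

At P = 17.5, Q = 122.229.
dQ/dP = −389/P² = -1.270.
ε = (dQ/dP)(P/Q) = (-1.270)(17.5/122.229).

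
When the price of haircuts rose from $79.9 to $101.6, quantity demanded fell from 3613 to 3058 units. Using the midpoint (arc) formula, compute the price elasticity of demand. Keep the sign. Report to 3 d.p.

-0.696

ΔQ = 3058 − 3613 = -555; ΔP = 101.6 − 79.9 = 21.7.
Midpoints: P̄ = 90.75, Q̄ = 3335.5.
ε = (ΔQ/ΔP)(P̄/Q̄) = (-555/21.7)(90.75/3335.5).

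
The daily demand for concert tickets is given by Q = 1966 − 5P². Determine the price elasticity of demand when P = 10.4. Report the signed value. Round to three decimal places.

-0.759

At P = 10.4, Q = 1425.200.
dQ/dP = −10P = -104.
ε = (dQ/dP)(P/Q) = (-104)(10.4/1425.200).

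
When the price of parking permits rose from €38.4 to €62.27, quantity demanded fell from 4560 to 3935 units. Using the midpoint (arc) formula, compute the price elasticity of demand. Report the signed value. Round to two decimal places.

-0.31

ΔQ = 3935 − 4560 = -625; ΔP = 62.27 − 38.4 = 23.87.
Midpoints: P̄ = 50.34, Q̄ = 4247.5.
ε = (ΔQ/ΔP)(P̄/Q̄) = (-625/23.87)(50.34/4247.5).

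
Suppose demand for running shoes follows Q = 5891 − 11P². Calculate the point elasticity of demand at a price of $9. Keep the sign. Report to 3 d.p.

At P = 9, Q = 5000.
dQ/dP = −22P = -198.
ε = (dQ/dP)(P/Q) = (-198)(9/5000).

-0.356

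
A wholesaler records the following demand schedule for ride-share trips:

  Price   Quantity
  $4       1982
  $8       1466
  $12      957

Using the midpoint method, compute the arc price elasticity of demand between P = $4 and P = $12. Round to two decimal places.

-0.70

At P = 4, Q = 1982; at P = 12, Q = 957.
ΔQ = -1025, ΔP = 8. Midpoints: P̄ = 8.00, Q̄ = 1469.5.
ε = (ΔQ/ΔP)(P̄/Q̄) = (-1025/8)(8.00/1469.5).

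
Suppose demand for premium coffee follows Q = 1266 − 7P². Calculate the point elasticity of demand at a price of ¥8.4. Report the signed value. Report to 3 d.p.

At P = 8.4, Q = 772.080.
dQ/dP = −14P = -117.600.
ε = (dQ/dP)(P/Q) = (-117.600)(8.4/772.080).

-1.279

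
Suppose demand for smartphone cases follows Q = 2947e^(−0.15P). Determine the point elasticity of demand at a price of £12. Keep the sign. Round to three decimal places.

-1.800

At P = 12, Q = 487.136.
dQ/dP = −0.15·2947e^(−0.15P) = −0.15Q = -73.070.
ε = (dQ/dP)(P/Q) = (-73.070)(12/487.136).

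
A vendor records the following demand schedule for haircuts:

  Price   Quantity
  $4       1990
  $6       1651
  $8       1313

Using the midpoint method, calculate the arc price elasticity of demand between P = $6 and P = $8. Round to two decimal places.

-0.80

At P = 6, Q = 1651; at P = 8, Q = 1313.
ΔQ = -338, ΔP = 2. Midpoints: P̄ = 7.00, Q̄ = 1482.0.
ε = (ΔQ/ΔP)(P̄/Q̄) = (-338/2)(7.00/1482.0).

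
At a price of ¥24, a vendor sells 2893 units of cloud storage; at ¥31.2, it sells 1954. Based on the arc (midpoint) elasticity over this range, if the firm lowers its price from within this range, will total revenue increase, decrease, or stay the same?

increase

Arc ε = (-939/7.2)(27.60/2423.5) ≈ -1.485.
|ε| = 1.49 > 1, so demand is elastic. A price cut therefore raises total revenue.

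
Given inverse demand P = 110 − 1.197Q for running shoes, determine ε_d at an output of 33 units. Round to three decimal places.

At Q = 33, P = 110 − 1.197(33) = 70.50.
dP/dQ = −1.197, so dQ/dP = 1/(−1.197) = -0.835.
ε = (dQ/dP)(P/Q) = (-0.835)(70.50/33).

-1.785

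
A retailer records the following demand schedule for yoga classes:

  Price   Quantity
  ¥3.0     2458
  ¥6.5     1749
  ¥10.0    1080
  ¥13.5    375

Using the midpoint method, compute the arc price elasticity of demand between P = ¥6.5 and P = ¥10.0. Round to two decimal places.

-1.11

At P = 6.5, Q = 1749; at P = 10.0, Q = 1080.
ΔQ = -669, ΔP = 3.5. Midpoints: P̄ = 8.25, Q̄ = 1414.5.
ε = (ΔQ/ΔP)(P̄/Q̄) = (-669/3.5)(8.25/1414.5).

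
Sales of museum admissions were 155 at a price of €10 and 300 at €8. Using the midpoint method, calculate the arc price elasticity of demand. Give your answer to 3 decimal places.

ΔQ = 300 − 155 = 145; ΔP = 8 − 10 = -2.
Midpoints: P̄ = 9.00, Q̄ = 227.5.
ε = (ΔQ/ΔP)(P̄/Q̄) = (145/-2)(9.00/227.5).

-2.868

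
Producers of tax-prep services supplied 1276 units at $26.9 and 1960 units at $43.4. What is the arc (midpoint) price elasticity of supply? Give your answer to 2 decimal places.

0.90

ΔQ = 1960 − 1276 = 684; ΔP = 43.4 − 26.9 = 16.5.
Midpoints: P̄ = 35.15, Q̄ = 1618.0.
ε_s = (ΔQ/ΔP)(P̄/Q̄) = (684/16.5)(35.15/1618.0).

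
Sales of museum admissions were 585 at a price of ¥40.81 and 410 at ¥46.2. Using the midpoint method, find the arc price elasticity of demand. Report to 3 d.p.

ΔQ = 410 − 585 = -175; ΔP = 46.2 − 40.81 = 5.39.
Midpoints: P̄ = 43.51, Q̄ = 497.5.
ε = (ΔQ/ΔP)(P̄/Q̄) = (-175/5.39)(43.51/497.5).

-2.839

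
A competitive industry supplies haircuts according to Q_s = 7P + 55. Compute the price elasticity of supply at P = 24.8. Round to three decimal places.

At P = 24.8, Q_s = 228.60.
dQ_s/dP = 7.
ε_s = (dQ_s/dP)(P/Q_s) = (7)(24.8/228.60).

0.759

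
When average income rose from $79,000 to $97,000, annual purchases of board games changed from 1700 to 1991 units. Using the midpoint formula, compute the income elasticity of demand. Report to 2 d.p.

0.77

ΔQ = 291, ΔI = 18000. Midpoints: Ī = 88,000, Q̄ = 1845.5.
ε_I = (ΔQ/ΔI)(Ī/Q̄) = (291/18000)(88000/1845.5).
ε_I > 0, so the good is normal.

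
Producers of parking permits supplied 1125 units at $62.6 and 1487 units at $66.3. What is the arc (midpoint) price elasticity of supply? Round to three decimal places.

ΔQ = 1487 − 1125 = 362; ΔP = 66.3 − 62.6 = 3.7.
Midpoints: P̄ = 64.45, Q̄ = 1306.0.
ε_s = (ΔQ/ΔP)(P̄/Q̄) = (362/3.7)(64.45/1306.0).

4.828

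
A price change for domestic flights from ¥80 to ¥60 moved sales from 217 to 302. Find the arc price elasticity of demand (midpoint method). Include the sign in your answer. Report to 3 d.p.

-1.146

ΔQ = 302 − 217 = 85; ΔP = 60 − 80 = -20.
Midpoints: P̄ = 70.00, Q̄ = 259.5.
ε = (ΔQ/ΔP)(P̄/Q̄) = (85/-20)(70.00/259.5).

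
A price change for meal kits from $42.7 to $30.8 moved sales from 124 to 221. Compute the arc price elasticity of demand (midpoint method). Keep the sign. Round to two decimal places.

ΔQ = 221 − 124 = 97; ΔP = 30.8 − 42.7 = -11.9.
Midpoints: P̄ = 36.75, Q̄ = 172.5.
ε = (ΔQ/ΔP)(P̄/Q̄) = (97/-11.9)(36.75/172.5).

-1.74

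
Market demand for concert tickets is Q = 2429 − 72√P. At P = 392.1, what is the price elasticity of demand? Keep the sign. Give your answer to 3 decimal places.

At P = 392.1, Q = 1003.291.
dQ/dP = −72/(2√P) = -1.818.
ε = (dQ/dP)(P/Q) = (-1.818)(392.1/1003.291).

-0.711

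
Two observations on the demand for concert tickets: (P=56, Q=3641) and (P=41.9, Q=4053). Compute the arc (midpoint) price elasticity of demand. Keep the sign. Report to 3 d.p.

ΔQ = 4053 − 3641 = 412; ΔP = 41.9 − 56 = -14.1.
Midpoints: P̄ = 48.95, Q̄ = 3847.0.
ε = (ΔQ/ΔP)(P̄/Q̄) = (412/-14.1)(48.95/3847.0).

-0.372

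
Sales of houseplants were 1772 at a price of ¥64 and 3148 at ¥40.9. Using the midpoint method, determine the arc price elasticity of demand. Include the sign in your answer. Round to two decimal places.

ΔQ = 3148 − 1772 = 1376; ΔP = 40.9 − 64 = -23.1.
Midpoints: P̄ = 52.45, Q̄ = 2460.0.
ε = (ΔQ/ΔP)(P̄/Q̄) = (1376/-23.1)(52.45/2460.0).

-1.27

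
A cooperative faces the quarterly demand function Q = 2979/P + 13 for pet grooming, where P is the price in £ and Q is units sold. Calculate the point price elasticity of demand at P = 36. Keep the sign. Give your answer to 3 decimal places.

-0.864

At P = 36, Q = 95.750.
dQ/dP = −2979/P² = -2.299.
ε = (dQ/dP)(P/Q) = (-2.299)(36/95.750).
|ε| < 1, so demand is inelastic at this price.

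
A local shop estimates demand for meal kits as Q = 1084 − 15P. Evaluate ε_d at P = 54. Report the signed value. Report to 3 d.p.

-2.956

At P = 54, Q = 274.
dQ/dP = −15.
ε = (dQ/dP)(P/Q) = (-15)(54/274).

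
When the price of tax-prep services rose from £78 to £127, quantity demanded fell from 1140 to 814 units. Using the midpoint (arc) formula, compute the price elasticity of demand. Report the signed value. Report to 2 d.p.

ΔQ = 814 − 1140 = -326; ΔP = 127 − 78 = 49.
Midpoints: P̄ = 102.50, Q̄ = 977.0.
ε = (ΔQ/ΔP)(P̄/Q̄) = (-326/49)(102.50/977.0).

-0.70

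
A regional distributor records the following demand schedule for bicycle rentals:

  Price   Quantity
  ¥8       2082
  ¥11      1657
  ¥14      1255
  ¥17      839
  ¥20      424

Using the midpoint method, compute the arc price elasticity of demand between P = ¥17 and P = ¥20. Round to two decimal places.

-4.05

At P = 17, Q = 839; at P = 20, Q = 424.
ΔQ = -415, ΔP = 3. Midpoints: P̄ = 18.50, Q̄ = 631.5.
ε = (ΔQ/ΔP)(P̄/Q̄) = (-415/3)(18.50/631.5).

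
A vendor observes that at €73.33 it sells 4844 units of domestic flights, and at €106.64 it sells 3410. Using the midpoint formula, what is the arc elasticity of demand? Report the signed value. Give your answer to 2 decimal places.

-0.94

ΔQ = 3410 − 4844 = -1434; ΔP = 106.64 − 73.33 = 33.31.
Midpoints: P̄ = 89.98, Q̄ = 4127.0.
ε = (ΔQ/ΔP)(P̄/Q̄) = (-1434/33.31)(89.98/4127.0).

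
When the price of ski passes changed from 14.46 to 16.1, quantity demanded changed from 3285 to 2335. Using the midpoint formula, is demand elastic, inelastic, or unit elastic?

elastic

Arc ε ≈ -3.150.
|ε| = 3.15 > 1.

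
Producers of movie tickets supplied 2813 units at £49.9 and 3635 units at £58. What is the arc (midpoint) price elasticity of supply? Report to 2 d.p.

1.70

ΔQ = 3635 − 2813 = 822; ΔP = 58 − 49.9 = 8.1.
Midpoints: P̄ = 53.95, Q̄ = 3224.0.
ε_s = (ΔQ/ΔP)(P̄/Q̄) = (822/8.1)(53.95/3224.0).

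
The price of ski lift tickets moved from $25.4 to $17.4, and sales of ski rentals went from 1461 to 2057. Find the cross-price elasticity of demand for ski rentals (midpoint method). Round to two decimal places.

-0.91

ΔQ_x = 2057 − 1461 = 596; ΔP_y = 17.4 − 25.4 = -8.
Midpoints: P̄_y = 21.40, Q̄_x = 1759.0.
ε_xy = (ΔQ_x/ΔP_y)(P̄_y/Q̄_x) = (596/-8)(21.40/1759.0).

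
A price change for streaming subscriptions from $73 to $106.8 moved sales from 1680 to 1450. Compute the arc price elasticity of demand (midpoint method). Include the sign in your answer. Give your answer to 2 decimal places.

-0.39

ΔQ = 1450 − 1680 = -230; ΔP = 106.8 − 73 = 33.8.
Midpoints: P̄ = 89.90, Q̄ = 1565.0.
ε = (ΔQ/ΔP)(P̄/Q̄) = (-230/33.8)(89.90/1565.0).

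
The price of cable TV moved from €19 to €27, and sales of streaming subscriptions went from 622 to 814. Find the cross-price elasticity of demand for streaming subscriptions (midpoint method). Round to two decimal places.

0.77

ΔQ_x = 814 − 622 = 192; ΔP_y = 27 − 19 = 8.
Midpoints: P̄_y = 23.00, Q̄_x = 718.0.
ε_xy = (ΔQ_x/ΔP_y)(P̄_y/Q̄_x) = (192/8)(23.00/718.0).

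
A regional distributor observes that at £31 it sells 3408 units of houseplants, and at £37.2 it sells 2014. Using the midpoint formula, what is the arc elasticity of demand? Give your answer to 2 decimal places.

-2.83

ΔQ = 2014 − 3408 = -1394; ΔP = 37.2 − 31 = 6.2.
Midpoints: P̄ = 34.10, Q̄ = 2711.0.
ε = (ΔQ/ΔP)(P̄/Q̄) = (-1394/6.2)(34.10/2711.0).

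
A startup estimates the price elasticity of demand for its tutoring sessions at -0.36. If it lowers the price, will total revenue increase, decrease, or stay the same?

|ε| = 0.36 < 1, so demand is inelastic. A price cut therefore reduces total revenue.

decrease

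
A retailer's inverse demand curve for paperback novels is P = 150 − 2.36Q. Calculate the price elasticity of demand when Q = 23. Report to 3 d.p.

At Q = 23, P = 150 − 2.36(23) = 95.72.
dP/dQ = −2.36, so dQ/dP = 1/(−2.36) = -0.424.
ε = (dQ/dP)(P/Q) = (-0.424)(95.72/23).

-1.763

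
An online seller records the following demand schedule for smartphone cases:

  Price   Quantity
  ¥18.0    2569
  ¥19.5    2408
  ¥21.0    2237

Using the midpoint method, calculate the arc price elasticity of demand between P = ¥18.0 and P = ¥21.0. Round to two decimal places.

-0.90

At P = 18.0, Q = 2569; at P = 21.0, Q = 2237.
ΔQ = -332, ΔP = 3.0. Midpoints: P̄ = 19.50, Q̄ = 2403.0.
ε = (ΔQ/ΔP)(P̄/Q̄) = (-332/3.0)(19.50/2403.0).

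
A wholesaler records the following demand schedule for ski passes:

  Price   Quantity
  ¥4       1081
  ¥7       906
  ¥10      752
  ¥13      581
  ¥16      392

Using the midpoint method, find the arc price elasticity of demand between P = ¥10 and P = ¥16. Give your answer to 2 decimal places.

At P = 10, Q = 752; at P = 16, Q = 392.
ΔQ = -360, ΔP = 6. Midpoints: P̄ = 13.00, Q̄ = 572.0.
ε = (ΔQ/ΔP)(P̄/Q̄) = (-360/6)(13.00/572.0).

-1.36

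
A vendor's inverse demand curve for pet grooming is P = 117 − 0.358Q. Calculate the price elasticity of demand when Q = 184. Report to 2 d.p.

At Q = 184, P = 117 − 0.358(184) = 51.13.
dP/dQ = −0.358, so dQ/dP = 1/(−0.358) = -2.793.
ε = (dQ/dP)(P/Q) = (-2.793)(51.13/184).

-0.78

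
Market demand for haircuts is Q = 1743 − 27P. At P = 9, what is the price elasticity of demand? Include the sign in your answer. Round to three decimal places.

At P = 9, Q = 1500.
dQ/dP = −27.
ε = (dQ/dP)(P/Q) = (-27)(9/1500).

-0.162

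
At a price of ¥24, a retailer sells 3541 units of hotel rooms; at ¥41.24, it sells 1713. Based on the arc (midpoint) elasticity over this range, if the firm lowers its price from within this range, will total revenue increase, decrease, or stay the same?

increase

Arc ε = (-1828/17.24)(32.62/2627.0) ≈ -1.317.
|ε| = 1.32 > 1, so demand is elastic. A price cut therefore raises total revenue.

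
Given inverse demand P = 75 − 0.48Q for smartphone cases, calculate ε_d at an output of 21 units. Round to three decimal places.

-6.440

At Q = 21, P = 75 − 0.48(21) = 64.92.
dP/dQ = −0.48, so dQ/dP = 1/(−0.48) = -2.083.
ε = (dQ/dP)(P/Q) = (-2.083)(64.92/21).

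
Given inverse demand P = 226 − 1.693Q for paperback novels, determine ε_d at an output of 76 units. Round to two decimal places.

At Q = 76, P = 226 − 1.693(76) = 97.33.
dP/dQ = −1.693, so dQ/dP = 1/(−1.693) = -0.591.
ε = (dQ/dP)(P/Q) = (-0.591)(97.33/76).

-0.76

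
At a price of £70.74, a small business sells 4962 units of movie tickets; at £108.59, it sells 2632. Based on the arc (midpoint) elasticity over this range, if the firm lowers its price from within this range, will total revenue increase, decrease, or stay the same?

Arc ε = (-2330/37.85)(89.66/3797.0) ≈ -1.454.
|ε| = 1.45 > 1, so demand is elastic. A price cut therefore raises total revenue.

increase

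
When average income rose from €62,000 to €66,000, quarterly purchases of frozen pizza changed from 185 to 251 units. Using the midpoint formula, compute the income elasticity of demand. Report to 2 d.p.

4.84

ΔQ = 66, ΔI = 4000. Midpoints: Ī = 64,000, Q̄ = 218.0.
ε_I = (ΔQ/ΔI)(Ī/Q̄) = (66/4000)(64000/218.0).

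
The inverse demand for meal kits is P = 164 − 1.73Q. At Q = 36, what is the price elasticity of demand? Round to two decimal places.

At Q = 36, P = 164 − 1.73(36) = 101.72.
dP/dQ = −1.73, so dQ/dP = 1/(−1.73) = -0.578.
ε = (dQ/dP)(P/Q) = (-0.578)(101.72/36).

-1.63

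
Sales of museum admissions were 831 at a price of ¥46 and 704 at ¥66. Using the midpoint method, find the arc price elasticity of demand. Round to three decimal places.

ΔQ = 704 − 831 = -127; ΔP = 66 − 46 = 20.
Midpoints: P̄ = 56.00, Q̄ = 767.5.
ε = (ΔQ/ΔP)(P̄/Q̄) = (-127/20)(56.00/767.5).

-0.463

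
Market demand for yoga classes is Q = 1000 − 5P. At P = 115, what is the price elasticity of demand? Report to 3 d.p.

At P = 115, Q = 425.
dQ/dP = −5.
ε = (dQ/dP)(P/Q) = (-5)(115/425).
|ε| > 1, so demand is elastic at this price.

-1.353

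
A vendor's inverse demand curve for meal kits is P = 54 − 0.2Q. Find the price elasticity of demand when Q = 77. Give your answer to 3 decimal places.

At Q = 77, P = 54 − 0.2(77) = 38.60.
dP/dQ = −0.2, so dQ/dP = 1/(−0.2) = -5.000.
ε = (dQ/dP)(P/Q) = (-5.000)(38.60/77).

-2.506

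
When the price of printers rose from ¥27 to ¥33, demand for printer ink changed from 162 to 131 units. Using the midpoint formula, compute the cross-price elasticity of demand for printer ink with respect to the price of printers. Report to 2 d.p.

-1.06

ΔQ_x = 131 − 162 = -31; ΔP_y = 33 − 27 = 6.
Midpoints: P̄_y = 30.00, Q̄_x = 146.5.
ε_xy = (ΔQ_x/ΔP_y)(P̄_y/Q̄_x) = (-31/6)(30.00/146.5).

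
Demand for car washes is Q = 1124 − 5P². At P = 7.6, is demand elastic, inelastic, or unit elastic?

inelastic

Q = 835.200, dQ/dP = -76.
ε = (dQ/dP)(P/Q) ≈ -0.692.
|ε| = 0.69 < 1.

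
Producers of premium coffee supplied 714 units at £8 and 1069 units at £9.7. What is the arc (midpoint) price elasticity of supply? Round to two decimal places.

ΔQ = 1069 − 714 = 355; ΔP = 9.7 − 8 = 1.7.
Midpoints: P̄ = 8.85, Q̄ = 891.5.
ε_s = (ΔQ/ΔP)(P̄/Q̄) = (355/1.7)(8.85/891.5).

2.07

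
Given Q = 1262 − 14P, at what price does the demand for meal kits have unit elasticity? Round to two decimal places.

For linear demand Q = a − bP, ε = −bP/(a − bP). |ε| = 1 when bP = a − bP, i.e. P = a/(2b).
P = 1262/(2·14) = 1262/28 = 45.0714.

45.07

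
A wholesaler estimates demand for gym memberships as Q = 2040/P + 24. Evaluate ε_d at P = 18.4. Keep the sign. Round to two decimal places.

At P = 18.4, Q = 134.870.
dQ/dP = −2040/P² = -6.026.
ε = (dQ/dP)(P/Q) = (-6.026)(18.4/134.870).
|ε| < 1, so demand is inelastic at this price.

-0.82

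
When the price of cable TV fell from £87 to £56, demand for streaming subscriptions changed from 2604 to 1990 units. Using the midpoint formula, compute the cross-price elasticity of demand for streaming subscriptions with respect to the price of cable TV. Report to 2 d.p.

ΔQ_x = 1990 − 2604 = -614; ΔP_y = 56 − 87 = -31.
Midpoints: P̄_y = 71.50, Q̄_x = 2297.0.
ε_xy = (ΔQ_x/ΔP_y)(P̄_y/Q̄_x) = (-614/-31)(71.50/2297.0).
ε_xy > 0, so the goods are substitutes.

0.62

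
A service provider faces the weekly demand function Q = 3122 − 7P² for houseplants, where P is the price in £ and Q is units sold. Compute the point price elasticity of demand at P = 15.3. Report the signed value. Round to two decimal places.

-2.21

At P = 15.3, Q = 1483.370.
dQ/dP = −14P = -214.200.
ε = (dQ/dP)(P/Q) = (-214.200)(15.3/1483.370).
|ε| > 1, so demand is elastic at this price.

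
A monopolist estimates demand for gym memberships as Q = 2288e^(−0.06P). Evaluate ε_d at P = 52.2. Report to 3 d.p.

-3.132

At P = 52.2, Q = 99.826.
dQ/dP = −0.06·2288e^(−0.06P) = −0.06Q = -5.990.
ε = (dQ/dP)(P/Q) = (-5.990)(52.2/99.826).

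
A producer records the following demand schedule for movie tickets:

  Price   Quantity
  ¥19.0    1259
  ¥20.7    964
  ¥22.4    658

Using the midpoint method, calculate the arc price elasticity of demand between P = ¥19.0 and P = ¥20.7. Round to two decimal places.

At P = 19.0, Q = 1259; at P = 20.7, Q = 964.
ΔQ = -295, ΔP = 1.7. Midpoints: P̄ = 19.85, Q̄ = 1111.5.
ε = (ΔQ/ΔP)(P̄/Q̄) = (-295/1.7)(19.85/1111.5).

-3.10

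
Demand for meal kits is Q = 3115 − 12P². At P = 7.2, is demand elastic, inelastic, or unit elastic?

Q = 2492.920, dQ/dP = -172.800.
ε = (dQ/dP)(P/Q) ≈ -0.499.
|ε| = 0.50 < 1.

inelastic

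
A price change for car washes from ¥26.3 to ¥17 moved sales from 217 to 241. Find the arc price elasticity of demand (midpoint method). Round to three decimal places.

-0.244

ΔQ = 241 − 217 = 24; ΔP = 17 − 26.3 = -9.3.
Midpoints: P̄ = 21.65, Q̄ = 229.0.
ε = (ΔQ/ΔP)(P̄/Q̄) = (24/-9.3)(21.65/229.0).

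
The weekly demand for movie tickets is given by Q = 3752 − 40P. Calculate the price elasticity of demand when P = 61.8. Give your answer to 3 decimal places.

At P = 61.8, Q = 1280.
dQ/dP = −40.
ε = (dQ/dP)(P/Q) = (-40)(61.8/1280).

-1.931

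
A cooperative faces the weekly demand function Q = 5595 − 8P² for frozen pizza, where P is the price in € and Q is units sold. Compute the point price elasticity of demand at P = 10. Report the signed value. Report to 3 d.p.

At P = 10, Q = 4795.
dQ/dP = −16P = -160.
ε = (dQ/dP)(P/Q) = (-160)(10/4795).
|ε| < 1, so demand is inelastic at this price.

-0.334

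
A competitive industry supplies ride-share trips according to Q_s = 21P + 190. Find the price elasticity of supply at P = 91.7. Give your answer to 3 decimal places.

At P = 91.7, Q_s = 2115.70.
dQ_s/dP = 21.
ε_s = (dQ_s/dP)(P/Q_s) = (21)(91.7/2115.70).

0.910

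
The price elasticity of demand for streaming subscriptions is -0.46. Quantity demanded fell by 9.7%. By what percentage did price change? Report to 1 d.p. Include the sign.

21.1%

%ΔP ≈ %ΔQ / ε = (-9.7%)/(-0.46) = 21.09%.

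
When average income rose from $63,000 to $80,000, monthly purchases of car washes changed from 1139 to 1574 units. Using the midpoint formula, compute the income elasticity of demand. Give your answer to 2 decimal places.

ΔQ = 435, ΔI = 17000. Midpoints: Ī = 71,500, Q̄ = 1356.5.
ε_I = (ΔQ/ΔI)(Ī/Q̄) = (435/17000)(71500/1356.5).

1.35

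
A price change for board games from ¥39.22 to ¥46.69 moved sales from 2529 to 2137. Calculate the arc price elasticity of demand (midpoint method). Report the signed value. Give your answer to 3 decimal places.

-0.966

ΔQ = 2137 − 2529 = -392; ΔP = 46.69 − 39.22 = 7.47.
Midpoints: P̄ = 42.95, Q̄ = 2333.0.
ε = (ΔQ/ΔP)(P̄/Q̄) = (-392/7.47)(42.95/2333.0).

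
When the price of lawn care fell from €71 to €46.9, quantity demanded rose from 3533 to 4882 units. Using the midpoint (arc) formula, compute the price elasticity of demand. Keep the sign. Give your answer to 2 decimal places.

ΔQ = 4882 − 3533 = 1349; ΔP = 46.9 − 71 = -24.1.
Midpoints: P̄ = 58.95, Q̄ = 4207.5.
ε = (ΔQ/ΔP)(P̄/Q̄) = (1349/-24.1)(58.95/4207.5).

-0.78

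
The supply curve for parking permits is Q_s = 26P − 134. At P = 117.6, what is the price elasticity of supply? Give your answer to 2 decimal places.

1.05

At P = 117.6, Q_s = 2923.60.
dQ_s/dP = 26.
ε_s = (dQ_s/dP)(P/Q_s) = (26)(117.6/2923.60).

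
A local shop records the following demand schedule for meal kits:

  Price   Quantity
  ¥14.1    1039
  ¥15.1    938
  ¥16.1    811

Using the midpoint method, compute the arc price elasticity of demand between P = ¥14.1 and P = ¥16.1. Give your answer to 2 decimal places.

At P = 14.1, Q = 1039; at P = 16.1, Q = 811.
ΔQ = -228, ΔP = 2.0. Midpoints: P̄ = 15.10, Q̄ = 925.0.
ε = (ΔQ/ΔP)(P̄/Q̄) = (-228/2.0)(15.10/925.0).

-1.86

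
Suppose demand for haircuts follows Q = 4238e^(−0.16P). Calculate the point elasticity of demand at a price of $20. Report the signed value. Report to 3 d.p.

At P = 20, Q = 172.750.
dQ/dP = −0.16·4238e^(−0.16P) = −0.16Q = -27.640.
ε = (dQ/dP)(P/Q) = (-27.640)(20/172.750).

-3.200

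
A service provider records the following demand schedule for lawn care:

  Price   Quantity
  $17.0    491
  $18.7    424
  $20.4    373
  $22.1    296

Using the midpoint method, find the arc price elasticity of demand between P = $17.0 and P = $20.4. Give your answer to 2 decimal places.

At P = 17.0, Q = 491; at P = 20.4, Q = 373.
ΔQ = -118, ΔP = 3.4. Midpoints: P̄ = 18.70, Q̄ = 432.0.
ε = (ΔQ/ΔP)(P̄/Q̄) = (-118/3.4)(18.70/432.0).

-1.50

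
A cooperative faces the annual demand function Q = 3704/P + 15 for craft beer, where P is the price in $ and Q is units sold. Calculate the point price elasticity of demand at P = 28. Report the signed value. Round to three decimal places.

At P = 28, Q = 147.286.
dQ/dP = −3704/P² = -4.724.
ε = (dQ/dP)(P/Q) = (-4.724)(28/147.286).

-0.898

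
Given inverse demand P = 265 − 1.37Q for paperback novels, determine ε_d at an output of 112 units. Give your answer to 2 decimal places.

-0.73

At Q = 112, P = 265 − 1.37(112) = 111.56.
dP/dQ = −1.37, so dQ/dP = 1/(−1.37) = -0.730.
ε = (dQ/dP)(P/Q) = (-0.730)(111.56/112).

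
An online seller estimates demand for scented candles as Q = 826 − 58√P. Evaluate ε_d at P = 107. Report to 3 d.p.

-1.327

At P = 107, Q = 226.043.
dQ/dP = −58/(2√P) = -2.804.
ε = (dQ/dP)(P/Q) = (-2.804)(107/226.043).
|ε| > 1, so demand is elastic at this price.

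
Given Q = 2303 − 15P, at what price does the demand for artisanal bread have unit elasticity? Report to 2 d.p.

For linear demand Q = a − bP, ε = −bP/(a − bP). |ε| = 1 when bP = a − bP, i.e. P = a/(2b).
P = 2303/(2·15) = 2303/30 = 76.7667.

76.77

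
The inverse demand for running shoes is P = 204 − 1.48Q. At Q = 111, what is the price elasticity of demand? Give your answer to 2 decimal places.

At Q = 111, P = 204 − 1.48(111) = 39.72.
dP/dQ = −1.48, so dQ/dP = 1/(−1.48) = -0.676.
ε = (dQ/dP)(P/Q) = (-0.676)(39.72/111).

-0.24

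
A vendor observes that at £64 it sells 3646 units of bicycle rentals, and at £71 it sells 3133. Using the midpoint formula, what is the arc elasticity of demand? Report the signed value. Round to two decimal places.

ΔQ = 3133 − 3646 = -513; ΔP = 71 − 64 = 7.
Midpoints: P̄ = 67.50, Q̄ = 3389.5.
ε = (ΔQ/ΔP)(P̄/Q̄) = (-513/7)(67.50/3389.5).

-1.46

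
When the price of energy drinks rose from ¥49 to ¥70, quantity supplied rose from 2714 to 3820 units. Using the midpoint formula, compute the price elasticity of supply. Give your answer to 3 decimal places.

0.959

ΔQ = 3820 − 2714 = 1106; ΔP = 70 − 49 = 21.
Midpoints: P̄ = 59.50, Q̄ = 3267.0.
ε_s = (ΔQ/ΔP)(P̄/Q̄) = (1106/21)(59.50/3267.0).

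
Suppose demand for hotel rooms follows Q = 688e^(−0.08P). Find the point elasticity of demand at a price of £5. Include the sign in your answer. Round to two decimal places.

At P = 5, Q = 461.180.
dQ/dP = −0.08·688e^(−0.08P) = −0.08Q = -36.894.
ε = (dQ/dP)(P/Q) = (-36.894)(5/461.180).

-0.40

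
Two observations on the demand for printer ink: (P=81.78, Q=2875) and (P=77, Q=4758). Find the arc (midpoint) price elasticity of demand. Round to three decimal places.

ΔQ = 4758 − 2875 = 1883; ΔP = 77 − 81.78 = -4.78.
Midpoints: P̄ = 79.39, Q̄ = 3816.5.
ε = (ΔQ/ΔP)(P̄/Q̄) = (1883/-4.78)(79.39/3816.5).

-8.195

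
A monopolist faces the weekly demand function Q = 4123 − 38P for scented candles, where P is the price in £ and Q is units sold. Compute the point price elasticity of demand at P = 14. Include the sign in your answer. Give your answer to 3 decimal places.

At P = 14, Q = 3591.
dQ/dP = −38.
ε = (dQ/dP)(P/Q) = (-38)(14/3591).

-0.148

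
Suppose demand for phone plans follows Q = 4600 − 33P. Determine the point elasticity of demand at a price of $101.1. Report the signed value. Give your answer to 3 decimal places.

At P = 101.1, Q = 1263.700.
dQ/dP = −33.
ε = (dQ/dP)(P/Q) = (-33)(101.1/1263.700).

-2.640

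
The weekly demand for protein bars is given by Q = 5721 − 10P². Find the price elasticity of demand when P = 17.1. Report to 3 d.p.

At P = 17.1, Q = 2796.900.
dQ/dP = −20P = -342.
ε = (dQ/dP)(P/Q) = (-342)(17.1/2796.900).
|ε| > 1, so demand is elastic at this price.

-2.091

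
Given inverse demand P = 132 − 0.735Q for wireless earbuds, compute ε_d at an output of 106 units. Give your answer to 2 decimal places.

At Q = 106, P = 132 − 0.735(106) = 54.09.
dP/dQ = −0.735, so dQ/dP = 1/(−0.735) = -1.361.
ε = (dQ/dP)(P/Q) = (-1.361)(54.09/106).

-0.69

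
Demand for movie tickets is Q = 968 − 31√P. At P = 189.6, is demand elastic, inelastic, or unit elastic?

Q = 541.145, dQ/dP = -1.126.
ε = (dQ/dP)(P/Q) ≈ -0.394.
|ε| = 0.39 < 1.

inelastic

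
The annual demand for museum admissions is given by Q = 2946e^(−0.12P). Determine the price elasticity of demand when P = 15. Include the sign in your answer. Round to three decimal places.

-1.800

At P = 15, Q = 486.971.
dQ/dP = −0.12·2946e^(−0.12P) = −0.12Q = -58.436.
ε = (dQ/dP)(P/Q) = (-58.436)(15/486.971).
|ε| > 1, so demand is elastic at this price.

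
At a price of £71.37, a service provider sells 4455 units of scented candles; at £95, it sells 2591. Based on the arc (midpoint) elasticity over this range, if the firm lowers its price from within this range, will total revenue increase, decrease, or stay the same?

increase

Arc ε = (-1864/23.63)(83.19/3523.0) ≈ -1.863.
|ε| = 1.86 > 1, so demand is elastic. A price cut therefore raises total revenue.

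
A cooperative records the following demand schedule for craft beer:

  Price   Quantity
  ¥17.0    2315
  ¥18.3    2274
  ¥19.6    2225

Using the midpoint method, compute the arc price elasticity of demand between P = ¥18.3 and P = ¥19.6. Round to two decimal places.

At P = 18.3, Q = 2274; at P = 19.6, Q = 2225.
ΔQ = -49, ΔP = 1.3. Midpoints: P̄ = 18.95, Q̄ = 2249.5.
ε = (ΔQ/ΔP)(P̄/Q̄) = (-49/1.3)(18.95/2249.5).

-0.32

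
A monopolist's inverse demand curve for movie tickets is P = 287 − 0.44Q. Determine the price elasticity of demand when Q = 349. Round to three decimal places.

-0.869

At Q = 349, P = 287 − 0.44(349) = 133.44.
dP/dQ = −0.44, so dQ/dP = 1/(−0.44) = -2.273.
ε = (dQ/dP)(P/Q) = (-2.273)(133.44/349).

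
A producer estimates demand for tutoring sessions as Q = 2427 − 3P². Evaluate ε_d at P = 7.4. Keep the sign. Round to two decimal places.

At P = 7.4, Q = 2262.720.
dQ/dP = −6P = -44.400.
ε = (dQ/dP)(P/Q) = (-44.400)(7.4/2262.720).

-0.15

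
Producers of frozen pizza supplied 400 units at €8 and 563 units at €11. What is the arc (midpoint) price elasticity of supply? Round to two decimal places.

ΔQ = 563 − 400 = 163; ΔP = 11 − 8 = 3.
Midpoints: P̄ = 9.50, Q̄ = 481.5.
ε_s = (ΔQ/ΔP)(P̄/Q̄) = (163/3)(9.50/481.5).

1.07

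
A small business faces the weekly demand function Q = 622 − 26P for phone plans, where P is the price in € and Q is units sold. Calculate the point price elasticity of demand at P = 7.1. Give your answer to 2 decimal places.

At P = 7.1, Q = 437.400.
dQ/dP = −26.
ε = (dQ/dP)(P/Q) = (-26)(7.1/437.400).

-0.42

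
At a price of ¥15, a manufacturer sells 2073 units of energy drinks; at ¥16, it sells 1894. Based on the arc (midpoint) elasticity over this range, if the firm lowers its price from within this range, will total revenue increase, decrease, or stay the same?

Arc ε = (-179/1)(15.50/1983.5) ≈ -1.399.
|ε| = 1.40 > 1, so demand is elastic. A price cut therefore raises total revenue.

increase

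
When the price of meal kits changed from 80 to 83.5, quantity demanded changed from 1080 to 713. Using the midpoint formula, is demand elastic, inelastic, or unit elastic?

elastic

Arc ε ≈ -9.562.
|ε| = 9.56 > 1.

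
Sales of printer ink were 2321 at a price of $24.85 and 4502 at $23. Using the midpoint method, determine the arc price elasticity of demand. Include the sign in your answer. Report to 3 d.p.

ΔQ = 4502 − 2321 = 2181; ΔP = 23 − 24.85 = -1.85.
Midpoints: P̄ = 23.93, Q̄ = 3411.5.
ε = (ΔQ/ΔP)(P̄/Q̄) = (2181/-1.85)(23.93/3411.5).

-8.268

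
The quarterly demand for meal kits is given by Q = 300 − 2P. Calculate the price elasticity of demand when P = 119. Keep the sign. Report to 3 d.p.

-3.839

At P = 119, Q = 62.
dQ/dP = −2.
ε = (dQ/dP)(P/Q) = (-2)(119/62).
|ε| > 1, so demand is elastic at this price.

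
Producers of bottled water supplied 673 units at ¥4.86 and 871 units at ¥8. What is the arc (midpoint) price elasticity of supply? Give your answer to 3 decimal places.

ΔQ = 871 − 673 = 198; ΔP = 8 − 4.86 = 3.14.
Midpoints: P̄ = 6.43, Q̄ = 772.0.
ε_s = (ΔQ/ΔP)(P̄/Q̄) = (198/3.14)(6.43/772.0).

0.525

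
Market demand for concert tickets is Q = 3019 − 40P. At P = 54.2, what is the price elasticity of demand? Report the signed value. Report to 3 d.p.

-2.548

At P = 54.2, Q = 851.
dQ/dP = −40.
ε = (dQ/dP)(P/Q) = (-40)(54.2/851).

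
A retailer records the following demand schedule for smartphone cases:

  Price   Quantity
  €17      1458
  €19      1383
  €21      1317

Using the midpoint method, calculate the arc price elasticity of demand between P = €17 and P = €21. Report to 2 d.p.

-0.48

At P = 17, Q = 1458; at P = 21, Q = 1317.
ΔQ = -141, ΔP = 4. Midpoints: P̄ = 19.00, Q̄ = 1387.5.
ε = (ΔQ/ΔP)(P̄/Q̄) = (-141/4)(19.00/1387.5).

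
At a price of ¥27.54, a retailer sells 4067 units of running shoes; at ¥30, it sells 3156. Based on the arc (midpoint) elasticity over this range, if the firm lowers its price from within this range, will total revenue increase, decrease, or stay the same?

Arc ε = (-911/2.46)(28.77/3611.5) ≈ -2.950.
|ε| = 2.95 > 1, so demand is elastic. A price cut therefore raises total revenue.

increase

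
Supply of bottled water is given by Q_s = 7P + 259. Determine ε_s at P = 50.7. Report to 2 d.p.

At P = 50.7, Q_s = 613.90.
dQ_s/dP = 7.
ε_s = (dQ_s/dP)(P/Q_s) = (7)(50.7/613.90).

0.58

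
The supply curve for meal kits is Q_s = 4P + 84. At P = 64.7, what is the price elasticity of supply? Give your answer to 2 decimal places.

0.75

At P = 64.7, Q_s = 342.80.
dQ_s/dP = 4.
ε_s = (dQ_s/dP)(P/Q_s) = (4)(64.7/342.80).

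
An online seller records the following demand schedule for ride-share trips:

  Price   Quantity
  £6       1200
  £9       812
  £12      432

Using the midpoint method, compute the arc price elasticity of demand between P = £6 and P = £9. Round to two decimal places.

-0.96

At P = 6, Q = 1200; at P = 9, Q = 812.
ΔQ = -388, ΔP = 3. Midpoints: P̄ = 7.50, Q̄ = 1006.0.
ε = (ΔQ/ΔP)(P̄/Q̄) = (-388/3)(7.50/1006.0).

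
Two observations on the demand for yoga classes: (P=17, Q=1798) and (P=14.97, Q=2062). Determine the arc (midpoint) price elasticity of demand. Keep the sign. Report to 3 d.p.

ΔQ = 2062 − 1798 = 264; ΔP = 14.97 − 17 = -2.03.
Midpoints: P̄ = 15.98, Q̄ = 1930.0.
ε = (ΔQ/ΔP)(P̄/Q̄) = (264/-2.03)(15.98/1930.0).

-1.077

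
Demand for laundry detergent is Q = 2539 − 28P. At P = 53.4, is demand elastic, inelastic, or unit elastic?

elastic

Q = 1043.800, dQ/dP = -28.
ε = (dQ/dP)(P/Q) ≈ -1.432.
|ε| = 1.43 > 1.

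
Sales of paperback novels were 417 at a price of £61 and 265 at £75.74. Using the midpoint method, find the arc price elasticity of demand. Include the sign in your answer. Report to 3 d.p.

-2.068

ΔQ = 265 − 417 = -152; ΔP = 75.74 − 61 = 14.74.
Midpoints: P̄ = 68.37, Q̄ = 341.0.
ε = (ΔQ/ΔP)(P̄/Q̄) = (-152/14.74)(68.37/341.0).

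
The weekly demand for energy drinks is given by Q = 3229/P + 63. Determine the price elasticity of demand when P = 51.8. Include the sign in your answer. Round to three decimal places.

-0.497

At P = 51.8, Q = 125.336.
dQ/dP = −3229/P² = -1.203.
ε = (dQ/dP)(P/Q) = (-1.203)(51.8/125.336).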